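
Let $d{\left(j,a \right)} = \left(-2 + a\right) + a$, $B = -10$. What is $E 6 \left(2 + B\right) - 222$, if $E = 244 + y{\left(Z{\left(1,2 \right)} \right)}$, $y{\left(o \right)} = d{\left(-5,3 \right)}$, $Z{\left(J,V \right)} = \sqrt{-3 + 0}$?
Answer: $-12126$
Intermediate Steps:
$Z{\left(J,V \right)} = i \sqrt{3}$ ($Z{\left(J,V \right)} = \sqrt{-3} = i \sqrt{3}$)
$d{\left(j,a \right)} = -2 + 2 a$
$y{\left(o \right)} = 4$ ($y{\left(o \right)} = -2 + 2 \cdot 3 = -2 + 6 = 4$)
$E = 248$ ($E = 244 + 4 = 248$)
$E 6 \left(2 + B\right) - 222 = 248 \cdot 6 \left(2 - 10\right) - 222 = 248 \cdot 6 \left(-8\right) - 222 = 248 \left(-48\right) - 222 = -11904 - 222 = -12126$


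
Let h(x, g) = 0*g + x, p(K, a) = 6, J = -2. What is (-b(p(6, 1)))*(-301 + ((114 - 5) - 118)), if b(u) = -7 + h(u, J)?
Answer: -310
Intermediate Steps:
h(x, g) = x (h(x, g) = 0 + x = x)
b(u) = -7 + u
(-b(p(6, 1)))*(-301 + ((114 - 5) - 118)) = (-(-7 + 6))*(-301 + ((114 - 5) - 118)) = (-1*(-1))*(-301 + (109 - 118)) = 1*(-301 - 9) = 1*(-310) = -310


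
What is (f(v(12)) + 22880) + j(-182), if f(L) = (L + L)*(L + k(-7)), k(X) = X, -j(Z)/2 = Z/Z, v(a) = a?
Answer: 22998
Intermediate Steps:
j(Z) = -2 (j(Z) = -2*Z/Z = -2*1 = -2)
f(L) = 2*L*(-7 + L) (f(L) = (L + L)*(L - 7) = (2*L)*(-7 + L) = 2*L*(-7 + L))
(f(v(12)) + 22880) + j(-182) = (2*12*(-7 + 12) + 22880) - 2 = (2*12*5 + 22880) - 2 = (120 + 22880) - 2 = 23000 - 2 = 22998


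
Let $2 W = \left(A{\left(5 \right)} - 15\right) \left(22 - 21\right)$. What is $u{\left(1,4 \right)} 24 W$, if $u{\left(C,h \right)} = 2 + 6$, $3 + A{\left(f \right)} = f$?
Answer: $-1248$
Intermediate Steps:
$A{\left(f \right)} = -3 + f$
$u{\left(C,h \right)} = 8$
$W = - \frac{13}{2}$ ($W = \frac{\left(\left(-3 + 5\right) - 15\right) \left(22 - 21\right)}{2} = \frac{\left(2 - 15\right) 1}{2} = \frac{\left(-13\right) 1}{2} = \frac{1}{2} \left(-13\right) = - \frac{13}{2} \approx -6.5$)
$u{\left(1,4 \right)} 24 W = 8 \cdot 24 \left(- \frac{13}{2}\right) = 192 \left(- \frac{13}{2}\right) = -1248$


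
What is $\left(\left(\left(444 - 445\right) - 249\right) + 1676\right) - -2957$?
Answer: $4383$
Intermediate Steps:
$\left(\left(\left(444 - 445\right) - 249\right) + 1676\right) - -2957 = \left(\left(\left(444 - 445\right) - 249\right) + 1676\right) + 2957 = \left(\left(-1 - 249\right) + 1676\right) + 2957 = \left(-250 + 1676\right) + 2957 = 1426 + 2957 = 4383$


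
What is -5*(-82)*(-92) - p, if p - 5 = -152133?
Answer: 114408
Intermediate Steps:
p = -152128 (p = 5 - 152133 = -152128)
-5*(-82)*(-92) - p = -5*(-82)*(-92) - 1*(-152128) = 410*(-92) + 152128 = -37720 + 152128 = 114408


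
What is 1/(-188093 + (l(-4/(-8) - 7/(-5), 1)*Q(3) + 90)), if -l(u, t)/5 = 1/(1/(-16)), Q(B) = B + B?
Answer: -1/187523 ≈ -5.3327e-6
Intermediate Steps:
Q(B) = 2*B
l(u, t) = 80 (l(u, t) = -5/(1/(-16)) = -5/(-1/16) = -5*(-16) = 80)
1/(-188093 + (l(-4/(-8) - 7/(-5), 1)*Q(3) + 90)) = 1/(-188093 + (80*(2*3) + 90)) = 1/(-188093 + (80*6 + 90)) = 1/(-188093 + (480 + 90)) = 1/(-188093 + 570) = 1/(-187523) = -1/187523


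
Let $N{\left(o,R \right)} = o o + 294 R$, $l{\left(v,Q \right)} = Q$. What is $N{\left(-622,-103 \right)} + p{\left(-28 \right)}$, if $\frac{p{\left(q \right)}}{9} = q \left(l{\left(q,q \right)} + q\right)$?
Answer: $370714$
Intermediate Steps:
$N{\left(o,R \right)} = o^{2} + 294 R$
$p{\left(q \right)} = 18 q^{2}$ ($p{\left(q \right)} = 9 q \left(q + q\right) = 9 q 2 q = 9 \cdot 2 q^{2} = 18 q^{2}$)
$N{\left(-622,-103 \right)} + p{\left(-28 \right)} = \left(\left(-622\right)^{2} + 294 \left(-103\right)\right) + 18 \left(-28\right)^{2} = \left(386884 - 30282\right) + 18 \cdot 784 = 356602 + 14112 = 370714$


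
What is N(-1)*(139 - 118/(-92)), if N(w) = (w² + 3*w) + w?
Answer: -19359/46 ≈ -420.85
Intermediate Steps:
N(w) = w² + 4*w
N(-1)*(139 - 118/(-92)) = (-(4 - 1))*(139 - 118/(-92)) = (-1*3)*(139 - 118*(-1/92)) = -3*(139 + 59/46) = -3*6453/46 = -19359/46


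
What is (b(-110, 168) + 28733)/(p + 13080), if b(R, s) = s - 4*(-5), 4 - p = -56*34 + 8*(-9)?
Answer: 28921/15060 ≈ 1.9204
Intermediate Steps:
p = 1980 (p = 4 - (-56*34 + 8*(-9)) = 4 - (-1904 - 72) = 4 - 1*(-1976) = 4 + 1976 = 1980)
b(R, s) = 20 + s (b(R, s) = s - 1*(-20) = s + 20 = 20 + s)
(b(-110, 168) + 28733)/(p + 13080) = ((20 + 168) + 28733)/(1980 + 13080) = (188 + 28733)/15060 = 28921*(1/15060) = 28921/15060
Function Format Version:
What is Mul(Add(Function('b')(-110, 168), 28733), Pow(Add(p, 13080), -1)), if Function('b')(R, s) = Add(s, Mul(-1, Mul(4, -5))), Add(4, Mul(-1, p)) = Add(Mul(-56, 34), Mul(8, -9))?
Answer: Rational(28921, 15060) ≈ 1.9204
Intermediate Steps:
p = 1980 (p = Add(4, Mul(-1, Add(Mul(-56, 34), Mul(8, -9)))) = Add(4, Mul(-1, Add(-1904, -72))) = Add(4, Mul(-1, -1976)) = Add(4, 1976) = 1980)
Function('b')(R, s) = Add(20, s) (Function('b')(R, s) = Add(s, Mul(-1, -20)) = Add(s, 20) = Add(20, s))
Mul(Add(Function('b')(-110, 168), 28733), Pow(Add(p, 13080), -1)) = Mul(Add(Add(20, 168), 28733), Pow(Add(1980, 13080), -1)) = Mul(Add(188, 28733), Pow(15060, -1)) = Mul(28921, Rational(1, 15060)) = Rational(28921, 15060)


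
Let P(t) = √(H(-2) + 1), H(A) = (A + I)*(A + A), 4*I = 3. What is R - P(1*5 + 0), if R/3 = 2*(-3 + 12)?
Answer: 54 - √6 ≈ 51.551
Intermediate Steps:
I = ¾ (I = (¼)*3 = ¾ ≈ 0.75000)
R = 54 (R = 3*(2*(-3 + 12)) = 3*(2*9) = 3*18 = 54)
H(A) = 2*A*(¾ + A) (H(A) = (A + ¾)*(A + A) = (¾ + A)*(2*A) = 2*A*(¾ + A))
P(t) = √6 (P(t) = √((½)*(-2)*(3 + 4*(-2)) + 1) = √((½)*(-2)*(3 - 8) + 1) = √((½)*(-2)*(-5) + 1) = √(5 + 1) = √6)
R - P(1*5 + 0) = 54 - √6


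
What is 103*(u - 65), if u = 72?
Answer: 721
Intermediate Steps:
103*(u - 65) = 103*(72 - 65) = 103*7 = 721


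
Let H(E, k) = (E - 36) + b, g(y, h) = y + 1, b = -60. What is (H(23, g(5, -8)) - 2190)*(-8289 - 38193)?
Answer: 105188766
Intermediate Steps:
g(y, h) = 1 + y
H(E, k) = -96 + E (H(E, k) = (E - 36) - 60 = (-36 + E) - 60 = -96 + E)
(H(23, g(5, -8)) - 2190)*(-8289 - 38193) = ((-96 + 23) - 2190)*(-8289 - 38193) = (-73 - 2190)*(-46482) = -2263*(-46482) = 105188766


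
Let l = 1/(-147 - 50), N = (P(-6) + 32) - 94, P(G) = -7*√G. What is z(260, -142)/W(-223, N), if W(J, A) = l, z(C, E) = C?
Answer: -51220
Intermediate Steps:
N = -62 - 7*I*√6 (N = (-7*I*√6 + 32) - 94 = (32 - 7*I*√6) - 94 = -62 - 7*I*√6 ≈ -62.0 - 17.146*I)
l = -1/197 (l = 1/(-197) = -1/197 ≈ -0.0050761)
W(J, A) = -1/197
z(260, -142)/W(-223, N) = 260/(-1/197) = 260*(-197) = -51220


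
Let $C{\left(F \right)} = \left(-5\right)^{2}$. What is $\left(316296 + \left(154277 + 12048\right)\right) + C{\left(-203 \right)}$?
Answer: $482646$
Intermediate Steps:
$C{\left(F \right)} = 25$
$\left(316296 + \left(154277 + 12048\right)\right) + C{\left(-203 \right)} = \left(316296 + \left(154277 + 12048\right)\right) + 25 = \left(316296 + 166325\right) + 25 = 482621 + 25 = 482646$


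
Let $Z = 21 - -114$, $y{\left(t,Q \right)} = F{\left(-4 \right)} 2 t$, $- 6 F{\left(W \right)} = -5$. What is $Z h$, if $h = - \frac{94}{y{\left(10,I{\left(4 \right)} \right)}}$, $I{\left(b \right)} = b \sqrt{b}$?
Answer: $- \frac{3807}{5} \approx -761.4$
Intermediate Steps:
$I{\left(b \right)} = b^{\frac{3}{2}}$
$F{\left(W \right)} = \frac{5}{6}$ ($F{\left(W \right)} = \left(- \frac{1}{6}\right) \left(-5\right) = \frac{5}{6}$)
$y{\left(t,Q \right)} = \frac{5 t}{3}$ ($y{\left(t,Q \right)} = \frac{5}{6} \cdot 2 t = \frac{5 t}{3}$)
$Z = 135$ ($Z = 21 + 114 = 135$)
$h = - \frac{141}{25}$ ($h = - \frac{94}{\frac{5}{3} \cdot 10} = - \frac{94}{\frac{50}{3}} = \left(-94\right) \frac{3}{50} = - \frac{141}{25} \approx -5.64$)
$Z h = 135 \left(- \frac{141}{25}\right) = - \frac{3807}{5}$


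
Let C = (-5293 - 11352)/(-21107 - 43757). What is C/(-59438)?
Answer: -16645/3855386432 ≈ -4.3173e-6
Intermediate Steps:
C = 16645/64864 (C = -16645/(-64864) = -16645*(-1/64864) = 16645/64864 ≈ 0.25661)
C/(-59438) = (16645/64864)/(-59438) = (16645/64864)*(-1/59438) = -16645/3855386432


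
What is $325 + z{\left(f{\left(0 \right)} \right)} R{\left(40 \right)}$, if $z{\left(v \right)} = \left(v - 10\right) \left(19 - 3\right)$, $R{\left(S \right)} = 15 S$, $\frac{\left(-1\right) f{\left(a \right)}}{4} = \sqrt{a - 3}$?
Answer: $-95675 - 38400 i \sqrt{3} \approx -95675.0 - 66511.0 i$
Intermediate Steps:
$f{\left(a \right)} = - 4 \sqrt{-3 + a}$ ($f{\left(a \right)} = - 4 \sqrt{a - 3} = - 4 \sqrt{-3 + a}$)
$z{\left(v \right)} = -160 + 16 v$ ($z{\left(v \right)} = \left(-10 + v\right) 16 = -160 + 16 v$)
$325 + z{\left(f{\left(0 \right)} \right)} R{\left(40 \right)} = 325 + \left(-160 + 16 \left(- 4 \sqrt{-3 + 0}\right)\right) 15 \cdot 40 = 325 + \left(-160 + 16 \left(- 4 \sqrt{-3}\right)\right) 600 = 325 + \left(-160 + 16 \left(- 4 i \sqrt{3}\right)\right) 600 = 325 + \left(-160 - 64 i \sqrt{3}\right) 600 = 325 - \left(96000 + 38400 i \sqrt{3}\right) = -95675 - 38400 i \sqrt{3}$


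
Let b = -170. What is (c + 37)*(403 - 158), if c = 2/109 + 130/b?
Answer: 16458610/1853 ≈ 8882.1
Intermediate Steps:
c = -1383/1853 (c = 2/109 + 130/(-170) = 2*(1/109) + 130*(-1/170) = 2/109 - 13/17 = -1383/1853 ≈ -0.74636)
(c + 37)*(403 - 158) = (-1383/1853 + 37)*(403 - 158) = (67178/1853)*245 = 16458610/1853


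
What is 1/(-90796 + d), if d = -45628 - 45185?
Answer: -1/181609 ≈ -5.5063e-6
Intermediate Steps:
d = -90813
1/(-90796 + d) = 1/(-90796 - 90813) = 1/(-181609) = -1/181609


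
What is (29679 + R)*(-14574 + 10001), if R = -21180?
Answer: -38865927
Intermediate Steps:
(29679 + R)*(-14574 + 10001) = (29679 - 21180)*(-14574 + 10001) = 8499*(-4573) = -38865927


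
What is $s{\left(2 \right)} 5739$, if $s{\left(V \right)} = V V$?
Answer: $22956$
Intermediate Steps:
$s{\left(V \right)} = V^{2}$
$s{\left(2 \right)} 5739 = 2^{2} \cdot 5739 = 4 \cdot 5739 = 22956$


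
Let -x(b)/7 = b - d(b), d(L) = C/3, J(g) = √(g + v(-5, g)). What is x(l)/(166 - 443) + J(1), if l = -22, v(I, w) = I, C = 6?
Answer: -168/277 + 2*I ≈ -0.6065 + 2.0*I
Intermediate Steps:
J(g) = √(-5 + g) (J(g) = √(g - 5) = √(-5 + g))
d(L) = 2 (d(L) = 6/3 = 6*(⅓) = 2)
x(b) = 14 - 7*b (x(b) = -7*(b - 1*2) = -7*(b - 2) = -7*(-2 + b) = 14 - 7*b)
x(l)/(166 - 443) + J(1) = (14 - 7*(-22))/(166 - 443) + √(-5 + 1) = (14 + 154)/(-277) + √(-4) = -1/277*168 + 2*I = -168/277 + 2*I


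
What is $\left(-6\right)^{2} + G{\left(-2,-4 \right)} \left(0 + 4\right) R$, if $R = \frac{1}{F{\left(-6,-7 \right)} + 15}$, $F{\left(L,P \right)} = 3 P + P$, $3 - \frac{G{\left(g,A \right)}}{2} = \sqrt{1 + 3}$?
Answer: $\frac{460}{13} \approx 35.385$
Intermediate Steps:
$G{\left(g,A \right)} = 2$ ($G{\left(g,A \right)} = 6 - 2 \sqrt{1 + 3} = 6 - 2 \sqrt{4} = 6 - 4 = 2$)
$F{\left(L,P \right)} = 4 P$
$R = - \frac{1}{13}$ ($R = \frac{1}{4 \left(-7\right) + 15} = \frac{1}{-28 + 15} = \frac{1}{-13} = - \frac{1}{13} \approx -0.076923$)
$\left(-6\right)^{2} + G{\left(-2,-4 \right)} \left(0 + 4\right) R = \left(-6\right)^{2} + 2 \left(0 + 4\right) \left(- \frac{1}{13}\right) = 36 + 2 \cdot 4 \left(- \frac{1}{13}\right) = 36 + 8 \left(- \frac{1}{13}\right) = 36 - \frac{8}{13} = \frac{460}{13}$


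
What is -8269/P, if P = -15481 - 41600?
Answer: 8269/57081 ≈ 0.14486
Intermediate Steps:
P = -57081
-8269/P = -8269/(-57081) = -8269*(-1/57081) = 8269/57081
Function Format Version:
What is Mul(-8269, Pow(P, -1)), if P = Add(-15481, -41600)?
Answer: Rational(8269, 57081) ≈ 0.14486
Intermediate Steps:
P = -57081
Mul(-8269, Pow(P, -1)) = Mul(-8269, Pow(-57081, -1)) = Mul(-8269, Rational(-1, 57081)) = Rational(8269, 57081)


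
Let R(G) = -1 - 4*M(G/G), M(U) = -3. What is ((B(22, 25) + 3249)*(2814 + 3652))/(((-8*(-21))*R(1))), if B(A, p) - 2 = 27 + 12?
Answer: 759755/66 ≈ 11511.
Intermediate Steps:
R(G) = 11 (R(G) = -1 - 4*(-3) = -1 + 12 = 11)
B(A, p) = 41 (B(A, p) = 2 + (27 + 12) = 2 + 39 = 41)
((B(22, 25) + 3249)*(2814 + 3652))/(((-8*(-21))*R(1))) = ((41 + 3249)*(2814 + 3652))/((-8*(-21)*11)) = (3290*6466)/((168*11)) = 21273140/1848 = 21273140*(1/1848) = 759755/66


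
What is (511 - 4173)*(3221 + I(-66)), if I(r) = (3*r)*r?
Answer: -59650318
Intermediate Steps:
I(r) = 3*r²
(511 - 4173)*(3221 + I(-66)) = (511 - 4173)*(3221 + 3*(-66)²) = -3662*(3221 + 3*4356) = -3662*(3221 + 13068) = -3662*16289 = -59650318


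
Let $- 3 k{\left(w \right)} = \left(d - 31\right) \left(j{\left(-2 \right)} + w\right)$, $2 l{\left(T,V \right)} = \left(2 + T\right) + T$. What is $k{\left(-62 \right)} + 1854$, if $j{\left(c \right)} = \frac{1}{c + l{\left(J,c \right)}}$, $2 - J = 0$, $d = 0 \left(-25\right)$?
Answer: $\frac{3671}{3} \approx 1223.7$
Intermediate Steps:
$d = 0$
$J = 2$ ($J = 2 - 0 = 2 + 0 = 2$)
$l{\left(T,V \right)} = 1 + T$ ($l{\left(T,V \right)} = \frac{\left(2 + T\right) + T}{2} = \frac{2 + 2 T}{2} = 1 + T$)
$j{\left(c \right)} = \frac{1}{3 + c}$ ($j{\left(c \right)} = \frac{1}{c + \left(1 + 2\right)} = \frac{1}{c + 3} = \frac{1}{3 + c}$)
$k{\left(w \right)} = \frac{31}{3} + \frac{31 w}{3}$ ($k{\left(w \right)} = - \frac{\left(0 - 31\right) \left(\frac{1}{3 - 2} + w\right)}{3} = - \frac{\left(-31\right) \left(1^{-1} + w\right)}{3} = - \frac{\left(-31\right) \left(1 + w\right)}{3} = - \frac{-31 - 31 w}{3} = \frac{31}{3} + \frac{31 w}{3}$)
$k{\left(-62 \right)} + 1854 = \left(\frac{31}{3} + \frac{31}{3} \left(-62\right)\right) + 1854 = \left(\frac{31}{3} - \frac{1922}{3}\right) + 1854 = - \frac{1891}{3} + 1854 = \frac{3671}{3}$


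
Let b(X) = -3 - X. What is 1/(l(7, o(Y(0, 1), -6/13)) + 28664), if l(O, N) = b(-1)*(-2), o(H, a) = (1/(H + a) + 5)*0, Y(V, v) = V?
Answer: 1/28668 ≈ 3.4882e-5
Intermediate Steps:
o(H, a) = 0 (o(H, a) = (5 + 1/(H + a))*0 = 0)
l(O, N) = 4 (l(O, N) = (-3 - 1*(-1))*(-2) = (-3 + 1)*(-2) = -2*(-2) = 4)
1/(l(7, o(Y(0, 1), -6/13)) + 28664) = 1/(4 + 28664) = 1/28668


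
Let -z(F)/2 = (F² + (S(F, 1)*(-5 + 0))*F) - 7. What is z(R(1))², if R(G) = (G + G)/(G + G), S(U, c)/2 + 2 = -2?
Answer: 4624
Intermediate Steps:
S(U, c) = -8 (S(U, c) = -4 + 2*(-2) = -4 - 4 = -8)
R(G) = 1 (R(G) = (2*G)/((2*G)) = (2*G)*(1/(2*G)) = 1)
z(F) = 14 - 80*F - 2*F² (z(F) = -2*((F² + (-8*(-5 + 0))*F) - 7) = -2*((F² + (-8*(-5))*F) - 7) = -2*((F² + 40*F) - 7) = -2*(-7 + F² + 40*F) = 14 - 80*F - 2*F²)
z(R(1))² = (14 - 80*1 - 2*1²)² = (14 - 80 - 2*1)² = (14 - 80 - 2)² = (-68)² = 4624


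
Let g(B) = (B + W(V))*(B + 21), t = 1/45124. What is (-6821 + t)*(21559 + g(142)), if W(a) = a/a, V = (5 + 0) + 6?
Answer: -3452489437251/11281 ≈ -3.0604e+8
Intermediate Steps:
V = 11 (V = 5 + 6 = 11)
W(a) = 1
t = 1/45124 ≈ 2.2161e-5
g(B) = (1 + B)*(21 + B) (g(B) = (B + 1)*(B + 21) = (1 + B)*(21 + B))
(-6821 + t)*(21559 + g(142)) = (-6821 + 1/45124)*(21559 + (21 + 142² + 22*142)) = -307790803*(21559 + (21 + 20164 + 3124))/45124 = -307790803*(21559 + 23309)/45124 = -307790803/45124*44868 = -3452489437251/11281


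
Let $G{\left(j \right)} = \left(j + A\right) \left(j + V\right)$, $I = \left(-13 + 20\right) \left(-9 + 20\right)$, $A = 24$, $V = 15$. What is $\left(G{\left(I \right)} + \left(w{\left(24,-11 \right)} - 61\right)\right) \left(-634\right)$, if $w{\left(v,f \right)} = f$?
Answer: $-5845480$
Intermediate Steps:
$I = 77$ ($I = 7 \cdot 11 = 77$)
$G{\left(j \right)} = \left(15 + j\right) \left(24 + j\right)$ ($G{\left(j \right)} = \left(j + 24\right) \left(j + 15\right) = \left(24 + j\right) \left(15 + j\right) = \left(15 + j\right) \left(24 + j\right)$)
$\left(G{\left(I \right)} + \left(w{\left(24,-11 \right)} - 61\right)\right) \left(-634\right) = \left(\left(360 + 77^{2} + 39 \cdot 77\right) - 72\right) \left(-634\right) = \left(\left(360 + 5929 + 3003\right) - 72\right) \left(-634\right) = \left(9292 - 72\right) \left(-634\right) = 9220 \left(-634\right) = -5845480$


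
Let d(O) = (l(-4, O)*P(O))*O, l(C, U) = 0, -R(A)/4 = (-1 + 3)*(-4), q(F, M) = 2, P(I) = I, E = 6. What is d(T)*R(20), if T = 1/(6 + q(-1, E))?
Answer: 0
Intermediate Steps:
R(A) = 32 (R(A) = -4*(-1 + 3)*(-4) = -8*(-4) = -4*(-8) = 32)
T = ⅛ (T = 1/(6 + 2) = 1/8 = ⅛ ≈ 0.12500)
d(O) = 0 (d(O) = (0*O)*O = 0*O = 0)
d(T)*R(20) = 0*32 = 0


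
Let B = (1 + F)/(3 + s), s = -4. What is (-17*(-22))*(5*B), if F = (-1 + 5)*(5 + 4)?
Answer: -69190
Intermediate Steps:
F = 36 (F = 4*9 = 36)
B = -37 (B = (1 + 36)/(3 - 4) = 37/(-1) = 37*(-1) = -37)
(-17*(-22))*(5*B) = (-17*(-22))*(5*(-37)) = 374*(-185) = -69190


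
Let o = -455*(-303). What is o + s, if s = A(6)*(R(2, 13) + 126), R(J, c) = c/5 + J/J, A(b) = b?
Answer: 693213/5 ≈ 1.3864e+5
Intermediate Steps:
o = 137865
R(J, c) = 1 + c/5 (R(J, c) = c*(⅕) + 1 = c/5 + 1 = 1 + c/5)
s = 3888/5 (s = 6*((1 + (⅕)*13) + 126) = 6*((1 + 13/5) + 126) = 6*(18/5 + 126) = 6*(648/5) = 3888/5 ≈ 777.60)
o + s = 137865 + 3888/5 = 693213/5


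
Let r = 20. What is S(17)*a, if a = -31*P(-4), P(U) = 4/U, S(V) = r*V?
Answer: 10540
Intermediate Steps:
S(V) = 20*V
a = 31 (a = -124/(-4) = -124*(-1)/4 = -31*(-1) = 31)
S(17)*a = (20*17)*31 = 340*31 = 10540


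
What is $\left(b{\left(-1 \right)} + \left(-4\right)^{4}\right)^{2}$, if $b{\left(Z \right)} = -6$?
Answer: $62500$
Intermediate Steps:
$\left(b{\left(-1 \right)} + \left(-4\right)^{4}\right)^{2} = \left(-6 + \left(-4\right)^{4}\right)^{2} = \left(-6 + 256\right)^{2} = 250^{2} = 62500$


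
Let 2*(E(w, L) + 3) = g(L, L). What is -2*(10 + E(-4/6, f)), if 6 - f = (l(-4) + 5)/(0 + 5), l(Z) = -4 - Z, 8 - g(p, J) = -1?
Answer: -23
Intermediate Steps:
g(p, J) = 9 (g(p, J) = 8 - 1*(-1) = 8 + 1 = 9)
f = 5 (f = 6 - ((-4 - 1*(-4)) + 5)/(0 + 5) = 6 - ((-4 + 4) + 5)/5 = 6 - (0 + 5)/5 = 6 - 5/5 = 6 - 1*1 = 6 - 1 = 5)
E(w, L) = 3/2 (E(w, L) = -3 + (1/2)*9 = -3 + 9/2 = 3/2)
-2*(10 + E(-4/6, f)) = -2*(10 + 3/2) = -2*23/2 = -23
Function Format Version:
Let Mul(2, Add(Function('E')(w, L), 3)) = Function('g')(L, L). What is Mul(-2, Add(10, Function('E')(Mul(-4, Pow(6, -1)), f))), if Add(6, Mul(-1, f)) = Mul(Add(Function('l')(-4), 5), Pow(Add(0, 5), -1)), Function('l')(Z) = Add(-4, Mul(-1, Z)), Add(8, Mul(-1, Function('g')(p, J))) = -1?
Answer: -23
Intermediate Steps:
Function('g')(p, J) = 9 (Function('g')(p, J) = Add(8, Mul(-1, -1)) = Add(8, 1) = 9)
f = 5 (f = Add(6, Mul(-1, Mul(Add(Add(-4, Mul(-1, -4)), 5), Pow(Add(0, 5), -1)))) = Add(6, Mul(-1, Mul(Add(Add(-4, 4), 5), Pow(5, -1)))) = Add(6, Mul(-1, Mul(Add(0, 5), Rational(1, 5)))) = Add(6, Mul(-1, Mul(5, Rational(1, 5)))) = Add(6, Mul(-1, 1)) = Add(6, -1) = 5)
Function('E')(w, L) = Rational(3, 2) (Function('E')(w, L) = Add(-3, Mul(Rational(1, 2), 9)) = Add(-3, Rational(9, 2)) = Rational(3, 2))
Mul(-2, Add(10, Function('E')(Mul(-4, Pow(6, -1)), f))) = Mul(-2, Add(10, Rational(3, 2))) = Mul(-2, Rational(23, 2)) = -23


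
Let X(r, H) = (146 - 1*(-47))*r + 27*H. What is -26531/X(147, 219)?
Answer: -26531/34284 ≈ -0.77386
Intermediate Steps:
X(r, H) = 27*H + 193*r (X(r, H) = (146 + 47)*r + 27*H = 193*r + 27*H = 27*H + 193*r)
-26531/X(147, 219) = -26531/(27*219 + 193*147) = -26531/(5913 + 28371) = -26531/34284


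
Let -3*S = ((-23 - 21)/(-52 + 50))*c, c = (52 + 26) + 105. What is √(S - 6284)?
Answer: I*√7626 ≈ 87.327*I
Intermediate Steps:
c = 183 (c = 78 + 105 = 183)
S = -1342 (S = -(-23 - 21)/(-52 + 50)*183/3 = -(-44/(-2))*183/3 = -(-44*(-½))*183/3 = -22*183/3 = -⅓*4026 = -1342)
√(S - 6284) = √(-1342 - 6284) = √(-7626) = I*√7626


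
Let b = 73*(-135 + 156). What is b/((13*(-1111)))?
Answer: -1533/14443 ≈ -0.10614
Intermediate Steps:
b = 1533 (b = 73*21 = 1533)
b/((13*(-1111))) = 1533/((13*(-1111))) = 1533/(-14443) = 1533*(-1/14443) = -1533/14443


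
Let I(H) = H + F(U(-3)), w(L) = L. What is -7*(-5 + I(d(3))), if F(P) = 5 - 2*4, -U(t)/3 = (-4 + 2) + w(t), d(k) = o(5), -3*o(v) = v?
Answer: 203/3 ≈ 67.667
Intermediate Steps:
o(v) = -v/3
d(k) = -5/3 (d(k) = -⅓*5 = -5/3)
U(t) = 6 - 3*t (U(t) = -3*((-4 + 2) + t) = -3*(-2 + t) = 6 - 3*t)
F(P) = -3 (F(P) = 5 - 8 = -3)
I(H) = -3 + H (I(H) = H - 3 = -3 + H)
-7*(-5 + I(d(3))) = -7*(-5 + (-3 - 5/3)) = -7*(-5 - 14/3) = -7*(-29/3) = 203/3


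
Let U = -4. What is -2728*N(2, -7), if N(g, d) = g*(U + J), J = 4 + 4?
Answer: -21824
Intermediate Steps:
J = 8
N(g, d) = 4*g (N(g, d) = g*(-4 + 8) = g*4 = 4*g)
-2728*N(2, -7) = -10912*2 = -2728*8 = -21824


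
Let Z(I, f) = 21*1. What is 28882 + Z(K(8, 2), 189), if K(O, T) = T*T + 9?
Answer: 28903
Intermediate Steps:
K(O, T) = 9 + T² (K(O, T) = T² + 9 = 9 + T²)
Z(I, f) = 21
28882 + Z(K(8, 2), 189) = 28882 + 21 = 28903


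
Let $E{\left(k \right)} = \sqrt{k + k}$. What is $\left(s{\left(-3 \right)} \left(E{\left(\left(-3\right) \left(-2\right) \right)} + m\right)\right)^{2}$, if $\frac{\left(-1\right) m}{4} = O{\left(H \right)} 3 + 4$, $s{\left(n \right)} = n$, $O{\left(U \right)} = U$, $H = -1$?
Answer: $252 - 144 \sqrt{3} \approx 2.5847$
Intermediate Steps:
$E{\left(k \right)} = \sqrt{2} \sqrt{k}$ ($E{\left(k \right)} = \sqrt{2 k} = \sqrt{2} \sqrt{k}$)
$m = -4$ ($m = - 4 \left(\left(-1\right) 3 + 4\right) = - 4 \left(-3 + 4\right) = \left(-4\right) 1 = -4$)
$\left(s{\left(-3 \right)} \left(E{\left(\left(-3\right) \left(-2\right) \right)} + m\right)\right)^{2} = \left(- 3 \left(\sqrt{2} \sqrt{\left(-3\right) \left(-2\right)} - 4\right)\right)^{2} = \left(- 3 \left(\sqrt{2} \sqrt{6} - 4\right)\right)^{2} = \left(- 3 \left(2 \sqrt{3} - 4\right)\right)^{2} = \left(- 3 \left(-4 + 2 \sqrt{3}\right)\right)^{2} = \left(12 - 6 \sqrt{3}\right)^{2}$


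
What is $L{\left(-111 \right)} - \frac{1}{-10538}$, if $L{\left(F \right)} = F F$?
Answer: $\frac{129838699}{10538} \approx 12321.0$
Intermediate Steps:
$L{\left(F \right)} = F^{2}$
$L{\left(-111 \right)} - \frac{1}{-10538} = \left(-111\right)^{2} - \frac{1}{-10538} = 12321 - - \frac{1}{10538} = 12321 + \frac{1}{10538} = \frac{129838699}{10538}$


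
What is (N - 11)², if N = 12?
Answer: 1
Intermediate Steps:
(N - 11)² = (12 - 11)² = 1² = 1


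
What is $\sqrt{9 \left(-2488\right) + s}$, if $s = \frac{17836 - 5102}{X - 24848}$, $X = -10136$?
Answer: $\frac{i \sqrt{1712848261163}}{8746} \approx 149.64 i$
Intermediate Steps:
$s = - \frac{6367}{17492}$ ($s = \frac{17836 - 5102}{-10136 - 24848} = \frac{12734}{-34984} = 12734 \left(- \frac{1}{34984}\right) = - \frac{6367}{17492} \approx -0.364$)
$\sqrt{9 \left(-2488\right) + s} = \sqrt{9 \left(-2488\right) - \frac{6367}{17492}} = \sqrt{-22392 - \frac{6367}{17492}} = \sqrt{- \frac{391687231}{17492}} = \frac{i \sqrt{1712848261163}}{8746}$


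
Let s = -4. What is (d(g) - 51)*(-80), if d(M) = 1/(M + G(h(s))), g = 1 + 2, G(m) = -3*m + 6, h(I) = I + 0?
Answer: 85600/21 ≈ 4076.2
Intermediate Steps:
h(I) = I
G(m) = 6 - 3*m
g = 3
d(M) = 1/(18 + M) (d(M) = 1/(M + (6 - 3*(-4))) = 1/(M + (6 + 12)) = 1/(M + 18) = 1/(18 + M))
(d(g) - 51)*(-80) = (1/(18 + 3) - 51)*(-80) = (1/21 - 51)*(-80) = -1070/21*(-80) = 85600/21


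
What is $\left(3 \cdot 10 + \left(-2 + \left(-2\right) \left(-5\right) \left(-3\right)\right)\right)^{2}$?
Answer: $4$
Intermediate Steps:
$\left(3 \cdot 10 + \left(-2 + \left(-2\right) \left(-5\right) \left(-3\right)\right)\right)^{2} = \left(30 + \left(-2 + 10 \left(-3\right)\right)\right)^{2} = \left(30 - 32\right)^{2} = \left(-2\right)^{2} = 4$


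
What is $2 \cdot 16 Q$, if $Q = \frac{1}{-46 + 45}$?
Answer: $-32$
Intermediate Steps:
$Q = -1$ ($Q = \frac{1}{-1} = -1$)
$2 \cdot 16 Q = 2 \cdot 16 \left(-1\right) = 32 \left(-1\right) = -32$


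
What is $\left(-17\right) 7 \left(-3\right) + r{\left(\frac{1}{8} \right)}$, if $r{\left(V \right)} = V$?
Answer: $\frac{2857}{8} \approx 357.13$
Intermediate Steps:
$\left(-17\right) 7 \left(-3\right) + r{\left(\frac{1}{8} \right)} = \left(-17\right) 7 \left(-3\right) + \frac{1}{8} = \left(-119\right) \left(-3\right) + \frac{1}{8} = 357 + \frac{1}{8} = \frac{2857}{8}$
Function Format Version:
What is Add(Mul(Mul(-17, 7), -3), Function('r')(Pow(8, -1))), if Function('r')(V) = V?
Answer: Rational(2857, 8) ≈ 357.13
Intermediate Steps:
Add(Mul(Mul(-17, 7), -3), Function('r')(Pow(8, -1))) = Add(Mul(Mul(-17, 7), -3), Pow(8, -1)) = Add(Mul(-119, -3), Rational(1, 8)) = Add(357, Rational(1, 8)) = Rational(2857, 8)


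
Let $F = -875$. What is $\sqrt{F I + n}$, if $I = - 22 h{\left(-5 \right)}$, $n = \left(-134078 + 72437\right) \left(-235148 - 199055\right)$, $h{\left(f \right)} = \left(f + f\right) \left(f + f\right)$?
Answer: $\sqrt{26766632123} \approx 1.6361 \cdot 10^{5}$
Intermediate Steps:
$h{\left(f \right)} = 4 f^{2}$ ($h{\left(f \right)} = 2 f 2 f = 4 f^{2}$)
$n = 26764707123$ ($n = \left(-61641\right) \left(-434203\right) = 26764707123$)
$I = -2200$ ($I = - 22 \cdot 4 \left(-5\right)^{2} = - 22 \cdot 4 \cdot 25 = \left(-22\right) 100 = -2200$)
$\sqrt{F I + n} = \sqrt{\left(-875\right) \left(-2200\right) + 26764707123} = \sqrt{1925000 + 26764707123} = \sqrt{26766632123}$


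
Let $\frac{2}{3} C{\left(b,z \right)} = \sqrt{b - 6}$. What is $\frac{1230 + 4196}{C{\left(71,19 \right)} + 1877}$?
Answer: $\frac{40738408}{14091931} - \frac{32556 \sqrt{65}}{14091931} \approx 2.8723$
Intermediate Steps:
$C{\left(b,z \right)} = \frac{3 \sqrt{-6 + b}}{2}$ ($C{\left(b,z \right)} = \frac{3 \sqrt{b - 6}}{2} = \frac{3 \sqrt{-6 + b}}{2}$)
$\frac{1230 + 4196}{C{\left(71,19 \right)} + 1877} = \frac{1230 + 4196}{\frac{3 \sqrt{-6 + 71}}{2} + 1877} = \frac{5426}{\frac{3 \sqrt{65}}{2} + 1877} = \frac{5426}{1877 + \frac{3 \sqrt{65}}{2}}$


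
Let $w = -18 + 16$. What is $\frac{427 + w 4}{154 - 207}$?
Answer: $- \frac{419}{53} \approx -7.9057$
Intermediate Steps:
$w = -2$
$\frac{427 + w 4}{154 - 207} = \frac{427 - 8}{154 - 207} = \frac{427 - 8}{-53} = 419 \left(- \frac{1}{53}\right) = - \frac{419}{53}$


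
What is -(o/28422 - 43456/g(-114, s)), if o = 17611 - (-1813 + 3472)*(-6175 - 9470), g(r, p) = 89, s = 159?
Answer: -538230421/1264779 ≈ -425.55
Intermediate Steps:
o = 25972666 (o = 17611 - 1659*(-15645) = 17611 - 1*(-25955055) = 17611 + 25955055 = 25972666)
-(o/28422 - 43456/g(-114, s)) = -(25972666/28422 - 43456/89) = -(25972666*(1/28422) - 43456*1/89) = -(12986333/14211 - 43456/89) = -1*538230421/1264779 = -538230421/1264779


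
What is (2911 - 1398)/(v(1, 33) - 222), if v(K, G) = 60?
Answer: -1513/162 ≈ -9.3395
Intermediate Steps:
(2911 - 1398)/(v(1, 33) - 222) = (2911 - 1398)/(60 - 222) = 1513/(-162) = 1513*(-1/162) = -1513/162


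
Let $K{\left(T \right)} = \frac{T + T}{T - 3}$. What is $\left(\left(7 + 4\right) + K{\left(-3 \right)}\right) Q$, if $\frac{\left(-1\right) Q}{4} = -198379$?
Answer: $9522192$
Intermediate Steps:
$Q = 793516$ ($Q = \left(-4\right) \left(-198379\right) = 793516$)
$K{\left(T \right)} = \frac{2 T}{-3 + T}$
$\left(\left(7 + 4\right) + K{\left(-3 \right)}\right) Q = \left(\left(7 + 4\right) + 2 \left(-3\right) \frac{1}{-3 - 3}\right) 793516 = \left(11 + 2 \left(-3\right) \frac{1}{-6}\right) 793516 = \left(11 + 2 \left(-3\right) \left(- \frac{1}{6}\right)\right) 793516 = \left(11 + 1\right) 793516 = 12 \cdot 793516 = 9522192$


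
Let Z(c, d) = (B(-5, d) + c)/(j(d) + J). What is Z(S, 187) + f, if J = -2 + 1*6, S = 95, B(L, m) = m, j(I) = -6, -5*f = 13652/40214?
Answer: -14182261/100535 ≈ -141.07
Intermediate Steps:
f = -6826/100535 (f = -13652/(5*40214) = -⅕*6826/20107 = -6826/100535 ≈ -0.067897)
J = 4 (J = -2 + 6 = 4)
Z(c, d) = -c/2 - d/2 (Z(c, d) = (d + c)/(-6 + 4) = (c + d)/(-2) = (c + d)*(-½) = -c/2 - d/2)
Z(S, 187) + f = (-½*95 - ½*187) - 6826/100535 = (-95/2 - 187/2) - 6826/100535 = -141 - 6826/100535 = -14182261/100535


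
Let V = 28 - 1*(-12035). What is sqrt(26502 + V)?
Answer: 3*sqrt(4285) ≈ 196.38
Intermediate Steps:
V = 12063 (V = 28 + 12035 = 12063)
sqrt(26502 + V) = sqrt(26502 + 12063) = sqrt(38565) = 3*sqrt(4285)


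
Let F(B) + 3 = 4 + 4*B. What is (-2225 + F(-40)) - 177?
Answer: -2561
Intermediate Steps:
F(B) = 1 + 4*B (F(B) = -3 + (4 + 4*B) = 1 + 4*B)
(-2225 + F(-40)) - 177 = (-2225 + (1 + 4*(-40))) - 177 = (-2225 + (1 - 160)) - 177 = (-2225 - 159) - 177 = -2384 - 177 = -2561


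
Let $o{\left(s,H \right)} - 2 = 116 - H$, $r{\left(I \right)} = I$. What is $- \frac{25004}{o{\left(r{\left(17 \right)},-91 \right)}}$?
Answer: $- \frac{1316}{11} \approx -119.64$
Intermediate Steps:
$o{\left(s,H \right)} = 118 - H$ ($o{\left(s,H \right)} = 2 - \left(-116 + H\right) = 118 - H$)
$- \frac{25004}{o{\left(r{\left(17 \right)},-91 \right)}} = - \frac{25004}{118 - -91} = - \frac{25004}{118 + 91} = - \frac{25004}{209} = \left(-25004\right) \frac{1}{209} = - \frac{1316}{11}$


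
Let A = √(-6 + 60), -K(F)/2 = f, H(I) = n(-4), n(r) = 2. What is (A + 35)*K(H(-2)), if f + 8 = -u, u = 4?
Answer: 840 + 72*√6 ≈ 1016.4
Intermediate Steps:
f = -12 (f = -8 - 1*4 = -8 - 4 = -12)
H(I) = 2
K(F) = 24 (K(F) = -2*(-12) = 24)
A = 3*√6 (A = √54 = 3*√6 ≈ 7.3485)
(A + 35)*K(H(-2)) = (3*√6 + 35)*24 = (35 + 3*√6)*24 = 840 + 72*√6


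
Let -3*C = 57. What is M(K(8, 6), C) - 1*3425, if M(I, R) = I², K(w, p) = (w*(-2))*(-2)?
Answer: -2401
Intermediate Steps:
C = -19 (C = -⅓*57 = -19)
K(w, p) = 4*w (K(w, p) = -2*w*(-2) = 4*w)
M(K(8, 6), C) - 1*3425 = (4*8)² - 1*3425 = 32² - 3425 = 1024 - 3425 = -2401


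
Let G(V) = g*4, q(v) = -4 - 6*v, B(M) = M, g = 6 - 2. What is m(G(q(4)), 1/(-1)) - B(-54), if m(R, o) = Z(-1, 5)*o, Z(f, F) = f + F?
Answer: 50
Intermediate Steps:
g = 4
q(v) = -4 - 6*v
Z(f, F) = F + f
G(V) = 16 (G(V) = 4*4 = 16)
m(R, o) = 4*o (m(R, o) = (5 - 1)*o = 4*o)
m(G(q(4)), 1/(-1)) - B(-54) = 4/(-1) - 1*(-54) = 4*(-1) + 54 = -4 + 54 = 50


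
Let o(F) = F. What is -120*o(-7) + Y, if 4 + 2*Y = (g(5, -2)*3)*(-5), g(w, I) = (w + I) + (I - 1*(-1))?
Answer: 823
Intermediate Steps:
g(w, I) = 1 + w + 2*I (g(w, I) = (I + w) + (I + 1) = (I + w) + (1 + I) = 1 + w + 2*I)
Y = -17 (Y = -2 + (((1 + 5 + 2*(-2))*3)*(-5))/2 = -2 + (((1 + 5 - 4)*3)*(-5))/2 = -2 + ((2*3)*(-5))/2 = -2 + (6*(-5))/2 = -2 + (½)*(-30) = -2 - 15 = -17)
-120*o(-7) + Y = -120*(-7) - 17 = 840 - 17 = 823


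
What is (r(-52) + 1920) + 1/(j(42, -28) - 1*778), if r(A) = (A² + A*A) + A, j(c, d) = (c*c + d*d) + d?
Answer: 12674793/1742 ≈ 7276.0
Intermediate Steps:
j(c, d) = d + c² + d² (j(c, d) = (c² + d²) + d = d + c² + d²)
r(A) = A + 2*A² (r(A) = (A² + A²) + A = 2*A² + A = A + 2*A²)
(r(-52) + 1920) + 1/(j(42, -28) - 1*778) = (-52*(1 + 2*(-52)) + 1920) + 1/((-28 + 42² + (-28)²) - 1*778) = (-52*(1 - 104) + 1920) + 1/((-28 + 1764 + 784) - 778) = (-52*(-103) + 1920) + 1/(2520 - 778) = (5356 + 1920) + 1/1742 = 7276 + 1/1742 = 12674793/1742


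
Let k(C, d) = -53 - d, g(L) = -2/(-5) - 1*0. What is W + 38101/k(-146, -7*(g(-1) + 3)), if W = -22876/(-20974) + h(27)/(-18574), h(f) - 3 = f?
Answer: -18538323617799/14219344274 ≈ -1303.7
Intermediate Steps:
g(L) = 2/5 (g(L) = -2*(-1/5) + 0 = 2/5 + 0 = 2/5)
h(f) = 3 + f
W = 106067401/97392769 (W = -22876/(-20974) + (3 + 27)/(-18574) = -22876*(-1/20974) + 30*(-1/18574) = 11438/10487 - 15/9287 = 106067401/97392769 ≈ 1.0891)
W + 38101/k(-146, -7*(g(-1) + 3)) = 106067401/97392769 + 38101/(-53 - (-7)*(2/5 + 3)) = 106067401/97392769 + 38101/(-53 - (-7)*17/5) = 106067401/97392769 + 38101/(-53 - 1*(-119/5)) = 106067401/97392769 + 38101/(-53 + 119/5) = 106067401/97392769 + 38101/(-146/5) = 106067401/97392769 + 38101*(-5/146) = 106067401/97392769 - 190505/146 = -18538323617799/14219344274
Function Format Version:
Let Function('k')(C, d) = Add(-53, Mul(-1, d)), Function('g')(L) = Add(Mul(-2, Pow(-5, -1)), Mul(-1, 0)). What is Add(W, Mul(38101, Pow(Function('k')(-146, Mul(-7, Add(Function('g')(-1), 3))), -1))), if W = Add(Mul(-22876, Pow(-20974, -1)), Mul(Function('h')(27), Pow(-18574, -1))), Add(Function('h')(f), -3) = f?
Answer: Rational(-18538323617799, 14219344274) ≈ -1303.7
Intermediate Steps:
Function('g')(L) = Rational(2, 5) (Function('g')(L) = Add(Mul(-2, Rational(-1, 5)), 0) = Add(Rational(2, 5), 0) = Rational(2, 5))
Function('h')(f) = Add(3, f)
W = Rational(106067401, 97392769) (W = Add(Mul(-22876, Pow(-20974, -1)), Mul(Add(3, 27), Pow(-18574, -1))) = Add(Mul(-22876, Rational(-1, 20974)), Mul(30, Rational(-1, 18574))) = Add(Rational(11438, 10487), Rational(-15, 9287)) = Rational(106067401, 97392769) ≈ 1.0891)
Add(W, Mul(38101, Pow(Function('k')(-146, Mul(-7, Add(Function('g')(-1), 3))), -1))) = Add(Rational(106067401, 97392769), Mul(38101, Pow(Add(-53, Mul(-1, Mul(-7, Add(Rational(2, 5), 3)))), -1))) = Add(Rational(106067401, 97392769), Mul(38101, Pow(Add(-53, Mul(-1, Mul(-7, Rational(17, 5)))), -1))) = Add(Rational(106067401, 97392769), Mul(38101, Pow(Add(-53, Mul(-1, Rational(-119, 5))), -1))) = Add(Rational(106067401, 97392769), Mul(38101, Pow(Add(-53, Rational(119, 5)), -1))) = Add(Rational(106067401, 97392769), Mul(38101, Pow(Rational(-146, 5), -1))) = Add(Rational(106067401, 97392769), Mul(38101, Rational(-5, 146))) = Add(Rational(106067401, 97392769), Rational(-190505, 146)) = Rational(-18538323617799, 14219344274)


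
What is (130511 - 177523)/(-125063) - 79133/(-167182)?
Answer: 17756170563/20908282466 ≈ 0.84924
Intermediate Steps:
(130511 - 177523)/(-125063) - 79133/(-167182) = -47012*(-1/125063) - 79133*(-1/167182) = 47012/125063 + 79133/167182 = 17756170563/20908282466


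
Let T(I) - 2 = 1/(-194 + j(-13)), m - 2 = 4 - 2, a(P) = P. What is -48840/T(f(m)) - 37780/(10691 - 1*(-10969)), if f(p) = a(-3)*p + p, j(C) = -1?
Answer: -10315010221/421287 ≈ -24485.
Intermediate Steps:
m = 4 (m = 2 + (4 - 2) = 2 + 2 = 4)
f(p) = -2*p (f(p) = -3*p + p = -2*p)
T(I) = 389/195 (T(I) = 2 + 1/(-194 - 1) = 2 + 1/(-195) = 2 - 1/195 = 389/195)
-48840/T(f(m)) - 37780/(10691 - 1*(-10969)) = -48840/389/195 - 37780/(10691 - 1*(-10969)) = -48840*195/389 - 37780/(10691 + 10969) = -9523800/389 - 37780/21660 = -9523800/389 - 37780*1/21660 = -9523800/389 - 1889/1083 = -10315010221/421287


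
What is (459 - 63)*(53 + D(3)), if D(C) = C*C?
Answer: 24552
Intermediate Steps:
D(C) = C²
(459 - 63)*(53 + D(3)) = (459 - 63)*(53 + 3²) = 396*(53 + 9) = 396*62 = 24552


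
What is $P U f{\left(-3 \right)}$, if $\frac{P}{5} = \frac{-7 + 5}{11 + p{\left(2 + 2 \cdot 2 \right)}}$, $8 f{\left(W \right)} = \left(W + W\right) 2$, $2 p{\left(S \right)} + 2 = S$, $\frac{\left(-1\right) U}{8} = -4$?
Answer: $\frac{480}{13} \approx 36.923$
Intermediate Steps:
$U = 32$ ($U = \left(-8\right) \left(-4\right) = 32$)
$p{\left(S \right)} = -1 + \frac{S}{2}$
$f{\left(W \right)} = \frac{W}{2}$ ($f{\left(W \right)} = \frac{\left(W + W\right) 2}{8} = \frac{2 W 2}{8} = \frac{4 W}{8} = \frac{W}{2}$)
$P = - \frac{10}{13}$ ($P = 5 \frac{-7 + 5}{11 - \left(1 - \frac{2 + 2 \cdot 2}{2}\right)} = 5 \left(- \frac{2}{11 - \left(1 - \frac{2 + 4}{2}\right)}\right) = 5 \left(- \frac{2}{11 + \left(-1 + \frac{1}{2} \cdot 6\right)}\right) = 5 \left(- \frac{2}{11 + \left(-1 + 3\right)}\right) = 5 \left(- \frac{2}{11 + 2}\right) = 5 \left(- \frac{2}{13}\right) = - \frac{10}{13} \approx -0.76923$)
$P U f{\left(-3 \right)} = \left(- \frac{10}{13}\right) 32 \cdot \frac{1}{2} \left(-3\right) = \left(- \frac{320}{13}\right) \left(- \frac{3}{2}\right) = \frac{480}{13}$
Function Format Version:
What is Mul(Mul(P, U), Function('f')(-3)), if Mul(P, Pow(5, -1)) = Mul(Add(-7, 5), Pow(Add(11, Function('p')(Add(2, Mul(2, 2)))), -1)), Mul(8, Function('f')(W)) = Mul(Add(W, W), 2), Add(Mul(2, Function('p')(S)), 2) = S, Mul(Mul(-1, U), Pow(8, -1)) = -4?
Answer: Rational(480, 13) ≈ 36.923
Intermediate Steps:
U = 32 (U = Mul(-8, -4) = 32)
Function('p')(S) = Add(-1, Mul(Rational(1, 2), S))
Function('f')(W) = Mul(Rational(1, 2), W) (Function('f')(W) = Mul(Rational(1, 8), Mul(Add(W, W), 2)) = Mul(Rational(1, 8), Mul(Mul(2, W), 2)) = Mul(Rational(1, 8), Mul(4, W)) = Mul(Rational(1, 2), W))
P = Rational(-10, 13) (P = Mul(5, Mul(Add(-7, 5), Pow(Add(11, Add(-1, Mul(Rational(1, 2), Add(2, Mul(2, 2))))), -1))) = Mul(5, Mul(-2, Pow(Add(11, Add(-1, Mul(Rational(1, 2), Add(2, 4)))), -1))) = Mul(5, Mul(-2, Pow(Add(11, Add(-1, Mul(Rational(1, 2), 6))), -1))) = Mul(5, Mul(-2, Pow(Add(11, Add(-1, 3)), -1))) = Mul(5, Mul(-2, Pow(Add(11, 2), -1))) = Mul(5, Mul(-2, Pow(13, -1))) = Mul(5, Mul(-2, Rational(1, 13))) = Mul(5, Rational(-2, 13)) = Rational(-10, 13) ≈ -0.76923)
Mul(Mul(P, U), Function('f')(-3)) = Mul(Mul(Rational(-10, 13), 32), Mul(Rational(1, 2), -3)) = Mul(Rational(-320, 13), Rational(-3, 2)) = Rational(480, 13)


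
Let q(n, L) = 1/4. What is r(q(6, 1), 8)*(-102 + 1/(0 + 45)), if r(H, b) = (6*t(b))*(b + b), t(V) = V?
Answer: -1174784/15 ≈ -78319.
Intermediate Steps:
q(n, L) = ¼
r(H, b) = 12*b² (r(H, b) = (6*b)*(b + b) = (6*b)*(2*b) = 12*b²)
r(q(6, 1), 8)*(-102 + 1/(0 + 45)) = (12*8²)*(-102 + 1/(0 + 45)) = (12*64)*(-102 + 1/45) = 768*(-102 + 1/45) = 768*(-4589/45) = -1174784/15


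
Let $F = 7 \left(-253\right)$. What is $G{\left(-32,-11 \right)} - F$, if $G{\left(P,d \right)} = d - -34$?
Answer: $1794$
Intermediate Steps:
$F = -1771$
$G{\left(P,d \right)} = 34 + d$ ($G{\left(P,d \right)} = d + 34 = 34 + d$)
$G{\left(-32,-11 \right)} - F = \left(34 - 11\right) - -1771 = 23 + 1771 = 1794$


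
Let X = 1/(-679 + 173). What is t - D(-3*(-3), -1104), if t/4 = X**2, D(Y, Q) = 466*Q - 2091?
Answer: 33064168996/64009 ≈ 5.1656e+5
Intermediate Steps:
X = -1/506 (X = 1/(-506) = -1/506 ≈ -0.0019763)
D(Y, Q) = -2091 + 466*Q
t = 1/64009 (t = 4*(-1/506)**2 = 4*(1/256036) = 1/64009 ≈ 1.5623e-5)
t - D(-3*(-3), -1104) = 1/64009 - (-2091 + 466*(-1104)) = 1/64009 - (-2091 - 514464) = 1/64009 - 1*(-516555) = 1/64009 + 516555 = 33064168996/64009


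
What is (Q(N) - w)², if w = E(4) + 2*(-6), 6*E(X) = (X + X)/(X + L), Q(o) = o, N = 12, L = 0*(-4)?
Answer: 5041/9 ≈ 560.11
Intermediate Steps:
L = 0
E(X) = ⅓ (E(X) = ((X + X)/(X + 0))/6 = ((2*X)/X)/6 = (⅙)*2 = ⅓)
w = -35/3 (w = ⅓ + 2*(-6) = ⅓ - 12 = -35/3 ≈ -11.667)
(Q(N) - w)² = (12 - 1*(-35/3))² = (12 + 35/3)² = (71/3)² = 5041/9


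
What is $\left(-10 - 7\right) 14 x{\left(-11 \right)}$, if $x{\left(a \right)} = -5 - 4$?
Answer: $2142$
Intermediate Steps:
$x{\left(a \right)} = -9$ ($x{\left(a \right)} = -5 - 4 = -9$)
$\left(-10 - 7\right) 14 x{\left(-11 \right)} = \left(-10 - 7\right) 14 \left(-9\right) = \left(-17\right) 14 \left(-9\right) = \left(-238\right) \left(-9\right) = 2142$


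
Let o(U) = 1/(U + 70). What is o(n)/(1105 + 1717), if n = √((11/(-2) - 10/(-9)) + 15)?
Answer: 630/124180699 - 3*√382/248361398 ≈ 4.8372e-6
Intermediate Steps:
n = √382/6 (n = √((11*(-½) - 10*(-⅑)) + 15) = √((-11/2 + 10/9) + 15) = √(-79/18 + 15) = √(191/18) = √382/6 ≈ 3.2575)
o(U) = 1/(70 + U)
o(n)/(1105 + 1717) = 1/((70 + √382/6)*(1105 + 1717)) = 1/((70 + √382/6)*2822) = (1/2822)/(70 + √382/6) = 1/(2822*(70 + √382/6))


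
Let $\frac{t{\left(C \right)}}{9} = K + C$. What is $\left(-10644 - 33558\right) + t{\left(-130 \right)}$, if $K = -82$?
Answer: $-46110$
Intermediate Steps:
$t{\left(C \right)} = -738 + 9 C$ ($t{\left(C \right)} = 9 \left(-82 + C\right) = -738 + 9 C$)
$\left(-10644 - 33558\right) + t{\left(-130 \right)} = \left(-10644 - 33558\right) + \left(-738 + 9 \left(-130\right)\right) = -44202 - 1908 = -46110$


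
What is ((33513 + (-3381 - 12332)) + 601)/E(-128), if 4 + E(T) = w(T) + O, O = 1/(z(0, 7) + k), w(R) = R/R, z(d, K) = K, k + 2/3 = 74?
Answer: -4434641/720 ≈ -6159.2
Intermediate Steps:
k = 220/3 (k = -⅔ + 74 = 220/3 ≈ 73.333)
w(R) = 1
O = 3/241 (O = 1/(7 + 220/3) = 1/(241/3) = 3/241 ≈ 0.012448)
E(T) = -720/241 (E(T) = -4 + (1 + 3/241) = -4 + 244/241 = -720/241)
((33513 + (-3381 - 12332)) + 601)/E(-128) = ((33513 + (-3381 - 12332)) + 601)/(-720/241) = ((33513 - 15713) + 601)*(-241/720) = (17800 + 601)*(-241/720) = 18401*(-241/720) = -4434641/720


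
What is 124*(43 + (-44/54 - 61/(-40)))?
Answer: 1463417/270 ≈ 5420.1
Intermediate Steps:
124*(43 + (-44/54 - 61/(-40))) = 124*(43 + (-44*1/54 - 61*(-1/40))) = 124*(43 + (-22/27 + 61/40)) = 124*(43 + 767/1080) = 124*(47207/1080) = 1463417/270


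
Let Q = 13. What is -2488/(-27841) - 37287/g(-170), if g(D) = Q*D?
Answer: 1043605847/61528610 ≈ 16.961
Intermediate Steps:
g(D) = 13*D
-2488/(-27841) - 37287/g(-170) = -2488/(-27841) - 37287/(13*(-170)) = -2488*(-1/27841) - 37287/(-2210) = 2488/27841 - 37287*(-1/2210) = 2488/27841 + 37287/2210 = 1043605847/61528610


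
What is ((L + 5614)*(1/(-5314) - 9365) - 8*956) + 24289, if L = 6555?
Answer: -605509289985/5314 ≈ -1.1395e+8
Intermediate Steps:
((L + 5614)*(1/(-5314) - 9365) - 8*956) + 24289 = ((6555 + 5614)*(1/(-5314) - 9365) - 8*956) + 24289 = (12169*(-1/5314 - 9365) - 7648) + 24289 = (12169*(-49765611/5314) - 7648) + 24289 = (-605597720259/5314 - 7648) + 24289 = -605638361731/5314 + 24289 = -605509289985/5314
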